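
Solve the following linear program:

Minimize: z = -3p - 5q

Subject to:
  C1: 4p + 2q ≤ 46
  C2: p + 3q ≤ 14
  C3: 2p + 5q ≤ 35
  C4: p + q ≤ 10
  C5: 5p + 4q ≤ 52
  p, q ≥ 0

Evaluate the objective at each vertex of the feasible region:
  z(0, 0) = 0
  z(10, 0) = -30
  z(8, 2) = -34  ←
  z(0, 4.667) = -23.33
The minimum is at p = 8, q = 2.

p = 8, q = 2, z = -34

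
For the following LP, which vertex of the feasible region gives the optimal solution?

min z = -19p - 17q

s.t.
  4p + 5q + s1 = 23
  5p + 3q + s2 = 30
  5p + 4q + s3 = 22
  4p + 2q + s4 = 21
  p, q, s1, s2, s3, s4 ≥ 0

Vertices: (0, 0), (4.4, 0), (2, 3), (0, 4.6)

Evaluate the objective at each vertex of the feasible region:
  z(0, 0) = 0
  z(4.4, 0) = -83.6
  z(2, 3) = -89  ←
  z(0, 4.6) = -78.2
The minimum is at p = 2, q = 3.

(2, 3)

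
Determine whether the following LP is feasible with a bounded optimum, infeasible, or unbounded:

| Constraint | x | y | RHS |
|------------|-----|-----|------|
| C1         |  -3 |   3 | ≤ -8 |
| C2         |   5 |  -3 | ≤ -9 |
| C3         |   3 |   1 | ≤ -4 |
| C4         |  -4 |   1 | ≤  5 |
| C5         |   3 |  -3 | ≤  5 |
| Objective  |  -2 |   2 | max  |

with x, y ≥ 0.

Infeasible (no feasible solution exists)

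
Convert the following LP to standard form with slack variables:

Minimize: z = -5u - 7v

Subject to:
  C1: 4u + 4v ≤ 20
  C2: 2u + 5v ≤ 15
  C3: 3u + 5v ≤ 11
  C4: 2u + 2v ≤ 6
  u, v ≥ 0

min z = -5u - 7v

s.t.
  4u + 4v + s1 = 20
  2u + 5v + s2 = 15
  3u + 5v + s3 = 11
  2u + 2v + s4 = 6
  u, v, s1, s2, s3, s4 ≥ 0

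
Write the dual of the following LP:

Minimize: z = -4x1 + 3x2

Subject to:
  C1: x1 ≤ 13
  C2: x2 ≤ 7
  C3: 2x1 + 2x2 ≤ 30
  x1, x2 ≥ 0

Primal min cᵀx s.t. Ax ≤ b, x ≥ 0  →  Dual max −bᵀy s.t. Aᵀy ≥ −c, y ≥ 0.

Maximize: z = -13y1 - 7y2 - 30y3

Subject to:
  y1 + 2y3 ≥ 4
  y2 + 2y3 ≥ -3
  y1, y2, y3 ≥ 0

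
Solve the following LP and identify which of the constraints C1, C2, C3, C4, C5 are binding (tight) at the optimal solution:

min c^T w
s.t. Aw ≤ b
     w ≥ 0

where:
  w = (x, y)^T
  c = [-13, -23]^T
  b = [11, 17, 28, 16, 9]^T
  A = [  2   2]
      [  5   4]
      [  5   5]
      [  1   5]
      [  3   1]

At x = 1, y = 3, compute slack b - a·x for each constraint:
  C1: 11 − 8 = 3  (slack)
  C2: 17 − 17 = 0  (binding)
  C3: 28 − 20 = 8  (slack)
  C4: 16 − 16 = 0  (binding)
  C5: 9 − 6 = 3  (slack)

Optimal: x = 1, y = 3
Binding: C2, C4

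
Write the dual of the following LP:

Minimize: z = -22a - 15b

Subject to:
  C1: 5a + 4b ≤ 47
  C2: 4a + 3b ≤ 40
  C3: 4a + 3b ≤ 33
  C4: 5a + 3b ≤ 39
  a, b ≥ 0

Primal min cᵀx s.t. Ax ≤ b, x ≥ 0  →  Dual max −bᵀy s.t. Aᵀy ≥ −c, y ≥ 0.

Maximize: z = -47y1 - 40y2 - 33y3 - 39y4

Subject to:
  5y1 + 4y2 + 4y3 + 5y4 ≥ 22
  4y1 + 3y2 + 3y3 + 3y4 ≥ 15
  y1, y2, y3, y4 ≥ 0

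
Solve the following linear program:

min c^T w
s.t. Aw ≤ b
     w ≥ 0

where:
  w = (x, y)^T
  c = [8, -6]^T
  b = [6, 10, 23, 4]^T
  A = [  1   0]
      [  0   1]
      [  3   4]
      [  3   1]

Evaluate the objective at each vertex of the feasible region:
  z(0, 0) = 0
  z(1.333, 0) = 10.67
  z(0, 4) = -24  ←
The minimum is at x = 0, y = 4.

x = 0, y = 4, z = -24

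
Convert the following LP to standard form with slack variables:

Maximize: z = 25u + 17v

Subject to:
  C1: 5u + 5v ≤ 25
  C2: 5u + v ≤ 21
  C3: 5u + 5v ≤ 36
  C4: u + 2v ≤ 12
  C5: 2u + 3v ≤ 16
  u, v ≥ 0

max z = 25u + 17v

s.t.
  5u + 5v + s1 = 25
  5u + v + s2 = 21
  5u + 5v + s3 = 36
  u + 2v + s4 = 12
  2u + 3v + s5 = 16
  u, v, s1, s2, s3, s4, s5 ≥ 0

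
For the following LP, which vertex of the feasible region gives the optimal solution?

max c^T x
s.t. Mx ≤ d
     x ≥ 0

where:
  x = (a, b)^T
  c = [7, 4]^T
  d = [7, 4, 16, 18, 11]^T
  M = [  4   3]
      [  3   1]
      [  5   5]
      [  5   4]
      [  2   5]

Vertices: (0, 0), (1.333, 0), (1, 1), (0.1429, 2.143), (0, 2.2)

Evaluate the objective at each vertex of the feasible region:
  z(0, 0) = 0
  z(1.333, 0) = 9.333
  z(1, 1) = 11  ←
  z(0.1429, 2.143) = 9.571
  z(0, 2.2) = 8.8
The maximum is at a = 1, b = 1.

(1, 1)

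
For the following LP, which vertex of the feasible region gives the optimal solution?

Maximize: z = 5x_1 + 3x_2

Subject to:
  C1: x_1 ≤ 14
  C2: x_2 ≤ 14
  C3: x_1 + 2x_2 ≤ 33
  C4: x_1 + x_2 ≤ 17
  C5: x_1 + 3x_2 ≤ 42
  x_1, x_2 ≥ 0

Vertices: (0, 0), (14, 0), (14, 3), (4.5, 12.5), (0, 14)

Evaluate the objective at each vertex of the feasible region:
  z(0, 0) = 0
  z(14, 0) = 70
  z(14, 3) = 79  ←
  z(4.5, 12.5) = 60
  z(0, 14) = 42
The maximum is at x_1 = 14, x_2 = 3.

(14, 3)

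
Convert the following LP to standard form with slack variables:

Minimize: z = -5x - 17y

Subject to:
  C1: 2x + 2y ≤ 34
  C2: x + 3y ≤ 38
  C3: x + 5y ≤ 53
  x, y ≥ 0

min z = -5x - 17y

s.t.
  2x + 2y + s1 = 34
  x + 3y + s2 = 38
  x + 5y + s3 = 53
  x, y, s1, s2, s3 ≥ 0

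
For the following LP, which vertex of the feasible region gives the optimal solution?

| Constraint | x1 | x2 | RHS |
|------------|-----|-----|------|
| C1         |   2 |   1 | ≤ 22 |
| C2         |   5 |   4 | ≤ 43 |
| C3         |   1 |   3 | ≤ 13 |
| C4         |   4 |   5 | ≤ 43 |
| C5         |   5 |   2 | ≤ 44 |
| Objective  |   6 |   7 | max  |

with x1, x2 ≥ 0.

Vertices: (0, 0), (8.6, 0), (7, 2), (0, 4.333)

Evaluate the objective at each vertex of the feasible region:
  z(0, 0) = 0
  z(8.6, 0) = 51.6
  z(7, 2) = 56  ←
  z(0, 4.333) = 30.33
The maximum is at x1 = 7, x2 = 2.

(7, 2)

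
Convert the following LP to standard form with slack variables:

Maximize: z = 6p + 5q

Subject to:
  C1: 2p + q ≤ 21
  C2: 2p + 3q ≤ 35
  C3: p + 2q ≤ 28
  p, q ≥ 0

max z = 6p + 5q

s.t.
  2p + q + s1 = 21
  2p + 3q + s2 = 35
  p + 2q + s3 = 28
  p, q, s1, s2, s3 ≥ 0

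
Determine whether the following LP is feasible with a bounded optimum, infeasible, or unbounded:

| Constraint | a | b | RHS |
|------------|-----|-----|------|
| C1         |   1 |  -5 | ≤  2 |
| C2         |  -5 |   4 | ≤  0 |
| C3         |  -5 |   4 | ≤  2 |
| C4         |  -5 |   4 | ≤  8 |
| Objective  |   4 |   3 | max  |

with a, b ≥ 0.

Unbounded (objective can increase without bound)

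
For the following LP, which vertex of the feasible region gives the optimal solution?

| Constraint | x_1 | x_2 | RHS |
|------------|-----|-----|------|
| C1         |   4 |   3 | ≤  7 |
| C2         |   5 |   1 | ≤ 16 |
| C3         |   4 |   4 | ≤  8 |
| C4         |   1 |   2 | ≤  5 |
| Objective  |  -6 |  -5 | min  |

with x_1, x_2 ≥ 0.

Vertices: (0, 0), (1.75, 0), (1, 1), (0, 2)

Evaluate the objective at each vertex of the feasible region:
  z(0, 0) = 0
  z(1.75, 0) = -10.5
  z(1, 1) = -11  ←
  z(0, 2) = -10
The minimum is at x_1 = 1, x_2 = 1.

(1, 1)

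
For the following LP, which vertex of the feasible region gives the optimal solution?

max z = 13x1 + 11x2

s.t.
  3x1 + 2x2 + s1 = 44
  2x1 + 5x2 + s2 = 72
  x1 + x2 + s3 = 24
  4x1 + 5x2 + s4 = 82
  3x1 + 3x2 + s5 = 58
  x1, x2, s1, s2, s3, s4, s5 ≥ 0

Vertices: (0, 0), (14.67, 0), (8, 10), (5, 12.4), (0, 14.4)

Evaluate the objective at each vertex of the feasible region:
  z(0, 0) = 0
  z(14.67, 0) = 190.7
  z(8, 10) = 214  ←
  z(5, 12.4) = 201.4
  z(0, 14.4) = 158.4
The maximum is at x1 = 8, x2 = 10.

(8, 10)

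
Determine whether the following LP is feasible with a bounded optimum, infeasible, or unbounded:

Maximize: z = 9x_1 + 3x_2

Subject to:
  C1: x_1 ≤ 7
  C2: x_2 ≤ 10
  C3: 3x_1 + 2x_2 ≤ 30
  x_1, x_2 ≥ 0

Feasible with a bounded optimal solution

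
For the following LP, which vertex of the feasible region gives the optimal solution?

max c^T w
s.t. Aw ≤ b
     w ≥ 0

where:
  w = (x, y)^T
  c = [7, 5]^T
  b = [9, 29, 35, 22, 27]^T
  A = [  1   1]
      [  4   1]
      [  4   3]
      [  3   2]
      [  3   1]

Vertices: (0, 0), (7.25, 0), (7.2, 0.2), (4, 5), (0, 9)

Evaluate the objective at each vertex of the feasible region:
  z(0, 0) = 0
  z(7.25, 0) = 50.75
  z(7.2, 0.2) = 51.4
  z(4, 5) = 53  ←
  z(0, 9) = 45
The maximum is at x = 4, y = 5.

(4, 5)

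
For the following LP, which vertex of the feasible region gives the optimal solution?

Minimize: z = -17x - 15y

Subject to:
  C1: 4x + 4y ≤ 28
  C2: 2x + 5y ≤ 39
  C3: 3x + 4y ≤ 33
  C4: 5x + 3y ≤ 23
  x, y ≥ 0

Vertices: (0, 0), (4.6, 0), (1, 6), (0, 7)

Evaluate the objective at each vertex of the feasible region:
  z(0, 0) = 0
  z(4.6, 0) = -78.2
  z(1, 6) = -107  ←
  z(0, 7) = -105
The minimum is at x = 1, y = 6.

(1, 6)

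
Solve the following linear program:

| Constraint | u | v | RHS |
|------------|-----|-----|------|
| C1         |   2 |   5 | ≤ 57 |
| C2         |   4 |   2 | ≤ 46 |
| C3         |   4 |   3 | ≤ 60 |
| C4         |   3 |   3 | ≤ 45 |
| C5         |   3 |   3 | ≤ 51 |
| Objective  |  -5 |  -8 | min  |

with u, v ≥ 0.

Evaluate the objective at each vertex of the feasible region:
  z(0, 0) = 0
  z(11.5, 0) = -57.5
  z(8, 7) = -96
  z(6, 9) = -102  ←
  z(0, 11.4) = -91.2
The minimum is at u = 6, v = 9.

u = 6, v = 9, z = -102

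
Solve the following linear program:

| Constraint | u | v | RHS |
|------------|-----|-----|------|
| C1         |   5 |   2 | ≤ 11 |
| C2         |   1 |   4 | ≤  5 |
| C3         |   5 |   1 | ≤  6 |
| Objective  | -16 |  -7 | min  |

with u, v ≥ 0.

Evaluate the objective at each vertex of the feasible region:
  z(0, 0) = 0
  z(1.2, 0) = -19.2
  z(1, 1) = -23  ←
  z(0, 1.25) = -8.75
The minimum is at u = 1, v = 1.

u = 1, v = 1, z = -23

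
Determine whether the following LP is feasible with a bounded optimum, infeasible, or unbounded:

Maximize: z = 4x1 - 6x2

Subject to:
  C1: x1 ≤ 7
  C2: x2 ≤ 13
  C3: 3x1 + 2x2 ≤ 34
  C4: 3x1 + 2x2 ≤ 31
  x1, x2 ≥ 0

Feasible with a bounded optimal solution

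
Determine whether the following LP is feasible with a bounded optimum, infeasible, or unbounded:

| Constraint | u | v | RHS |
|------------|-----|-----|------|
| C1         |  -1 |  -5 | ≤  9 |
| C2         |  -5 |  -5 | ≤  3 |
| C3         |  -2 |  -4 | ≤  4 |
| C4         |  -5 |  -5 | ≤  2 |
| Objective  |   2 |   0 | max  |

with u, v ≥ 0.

Unbounded (objective can increase without bound)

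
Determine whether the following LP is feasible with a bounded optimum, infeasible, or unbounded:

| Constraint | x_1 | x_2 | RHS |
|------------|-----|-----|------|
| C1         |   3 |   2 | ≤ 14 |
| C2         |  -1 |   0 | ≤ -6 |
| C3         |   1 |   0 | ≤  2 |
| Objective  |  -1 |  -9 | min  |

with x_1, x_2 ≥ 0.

Infeasible (no feasible solution exists)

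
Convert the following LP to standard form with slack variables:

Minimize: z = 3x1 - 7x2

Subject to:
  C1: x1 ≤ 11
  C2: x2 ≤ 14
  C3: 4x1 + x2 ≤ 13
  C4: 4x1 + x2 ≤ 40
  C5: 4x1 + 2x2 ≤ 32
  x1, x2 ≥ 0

min z = 3x1 - 7x2

s.t.
  x1 + s1 = 11
  x2 + s2 = 14
  4x1 + x2 + s3 = 13
  4x1 + x2 + s4 = 40
  4x1 + 2x2 + s5 = 32
  x1, x2, s1, s2, s3, s4, s5 ≥ 0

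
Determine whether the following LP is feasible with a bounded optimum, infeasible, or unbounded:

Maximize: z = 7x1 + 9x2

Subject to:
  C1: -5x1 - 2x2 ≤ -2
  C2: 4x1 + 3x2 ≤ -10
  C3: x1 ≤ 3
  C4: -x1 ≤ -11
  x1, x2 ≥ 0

Infeasible (no feasible solution exists)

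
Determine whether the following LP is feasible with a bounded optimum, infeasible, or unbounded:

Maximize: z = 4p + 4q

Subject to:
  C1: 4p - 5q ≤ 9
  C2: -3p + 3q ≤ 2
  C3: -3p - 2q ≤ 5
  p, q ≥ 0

Unbounded (objective can increase without bound)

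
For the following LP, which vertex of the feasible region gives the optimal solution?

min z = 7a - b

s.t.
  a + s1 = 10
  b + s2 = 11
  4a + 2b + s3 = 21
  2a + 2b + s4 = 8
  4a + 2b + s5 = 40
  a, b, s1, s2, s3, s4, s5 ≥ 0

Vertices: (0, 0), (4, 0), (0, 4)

Evaluate the objective at each vertex of the feasible region:
  z(0, 0) = 0
  z(4, 0) = 28
  z(0, 4) = -4  ←
The minimum is at a = 0, b = 4.

(0, 4)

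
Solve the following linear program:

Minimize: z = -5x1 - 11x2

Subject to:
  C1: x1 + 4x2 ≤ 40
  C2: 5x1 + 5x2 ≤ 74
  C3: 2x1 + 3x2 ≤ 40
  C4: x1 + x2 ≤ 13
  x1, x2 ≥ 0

Evaluate the objective at each vertex of the feasible region:
  z(0, 0) = 0
  z(13, 0) = -65
  z(4, 9) = -119  ←
  z(0, 10) = -110
The minimum is at x1 = 4, x2 = 9.

x1 = 4, x2 = 9, z = -119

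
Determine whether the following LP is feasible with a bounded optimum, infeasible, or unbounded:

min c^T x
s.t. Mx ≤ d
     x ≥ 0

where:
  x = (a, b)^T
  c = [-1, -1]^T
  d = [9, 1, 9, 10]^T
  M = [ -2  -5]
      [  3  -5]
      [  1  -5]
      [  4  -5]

Unbounded (objective can decrease without bound)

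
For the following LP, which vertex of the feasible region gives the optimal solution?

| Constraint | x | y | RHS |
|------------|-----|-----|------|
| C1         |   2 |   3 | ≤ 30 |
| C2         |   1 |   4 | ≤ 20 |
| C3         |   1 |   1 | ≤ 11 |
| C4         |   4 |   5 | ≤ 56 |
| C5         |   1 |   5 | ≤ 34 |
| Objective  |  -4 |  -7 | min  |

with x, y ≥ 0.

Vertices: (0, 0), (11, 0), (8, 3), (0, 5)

Evaluate the objective at each vertex of the feasible region:
  z(0, 0) = 0
  z(11, 0) = -44
  z(8, 3) = -53  ←
  z(0, 5) = -35
The minimum is at x = 8, y = 3.

(8, 3)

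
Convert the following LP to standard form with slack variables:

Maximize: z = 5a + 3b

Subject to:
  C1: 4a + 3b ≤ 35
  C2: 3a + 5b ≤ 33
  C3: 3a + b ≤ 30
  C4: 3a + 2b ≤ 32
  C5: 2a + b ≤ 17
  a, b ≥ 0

max z = 5a + 3b

s.t.
  4a + 3b + s1 = 35
  3a + 5b + s2 = 33
  3a + b + s3 = 30
  3a + 2b + s4 = 32
  2a + b + s5 = 17
  a, b, s1, s2, s3, s4, s5 ≥ 0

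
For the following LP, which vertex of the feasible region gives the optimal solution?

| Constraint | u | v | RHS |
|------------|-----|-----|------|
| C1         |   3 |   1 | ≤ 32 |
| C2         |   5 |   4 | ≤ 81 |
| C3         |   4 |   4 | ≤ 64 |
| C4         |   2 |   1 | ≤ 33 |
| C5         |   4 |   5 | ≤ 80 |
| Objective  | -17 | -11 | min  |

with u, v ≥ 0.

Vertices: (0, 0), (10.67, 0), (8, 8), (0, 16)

Evaluate the objective at each vertex of the feasible region:
  z(0, 0) = 0
  z(10.67, 0) = -181.3
  z(8, 8) = -224  ←
  z(0, 16) = -176
The minimum is at u = 8, v = 8.

(8, 8)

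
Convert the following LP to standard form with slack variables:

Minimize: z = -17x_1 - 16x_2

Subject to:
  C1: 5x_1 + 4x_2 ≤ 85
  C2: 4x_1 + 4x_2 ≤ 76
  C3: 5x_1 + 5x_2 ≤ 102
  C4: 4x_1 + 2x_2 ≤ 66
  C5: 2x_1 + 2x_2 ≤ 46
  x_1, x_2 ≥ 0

min z = -17x_1 - 16x_2

s.t.
  5x_1 + 4x_2 + s1 = 85
  4x_1 + 4x_2 + s2 = 76
  5x_1 + 5x_2 + s3 = 102
  4x_1 + 2x_2 + s4 = 66
  2x_1 + 2x_2 + s5 = 46
  x_1, x_2, s1, s2, s3, s4, s5 ≥ 0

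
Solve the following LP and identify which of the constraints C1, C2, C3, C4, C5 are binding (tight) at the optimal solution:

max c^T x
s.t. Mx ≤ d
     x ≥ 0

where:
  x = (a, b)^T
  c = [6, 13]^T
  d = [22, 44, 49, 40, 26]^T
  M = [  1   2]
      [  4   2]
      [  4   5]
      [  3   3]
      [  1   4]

At a = 6, b = 5, compute slack b - a·x for each constraint:
  C1: 22 − 16 = 6  (slack)
  C2: 44 − 34 = 10  (slack)
  C3: 49 − 49 = 0  (binding)
  C4: 40 − 33 = 7  (slack)
  C5: 26 − 26 = 0  (binding)

Optimal: a = 6, b = 5
Binding: C3, C5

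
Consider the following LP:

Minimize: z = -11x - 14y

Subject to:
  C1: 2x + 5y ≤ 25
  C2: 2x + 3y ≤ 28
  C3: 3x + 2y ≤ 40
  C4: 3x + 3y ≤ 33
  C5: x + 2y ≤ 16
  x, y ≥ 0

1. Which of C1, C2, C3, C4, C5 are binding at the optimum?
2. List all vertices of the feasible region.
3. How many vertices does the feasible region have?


1. C1, C4
2. (0, 0), (11, 0), (10, 1), (0, 5)
3. 4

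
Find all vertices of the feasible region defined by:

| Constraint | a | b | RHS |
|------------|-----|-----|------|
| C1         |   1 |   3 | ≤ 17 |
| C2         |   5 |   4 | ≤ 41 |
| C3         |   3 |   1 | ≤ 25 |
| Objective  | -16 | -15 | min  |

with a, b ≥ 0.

(0, 0), (8.2, 0), (5, 4), (0, 5.667)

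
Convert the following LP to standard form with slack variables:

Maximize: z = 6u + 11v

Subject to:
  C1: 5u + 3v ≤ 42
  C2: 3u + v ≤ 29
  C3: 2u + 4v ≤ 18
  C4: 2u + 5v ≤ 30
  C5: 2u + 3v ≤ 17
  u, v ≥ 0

max z = 6u + 11v

s.t.
  5u + 3v + s1 = 42
  3u + v + s2 = 29
  2u + 4v + s3 = 18
  2u + 5v + s4 = 30
  2u + 3v + s5 = 17
  u, v, s1, s2, s3, s4, s5 ≥ 0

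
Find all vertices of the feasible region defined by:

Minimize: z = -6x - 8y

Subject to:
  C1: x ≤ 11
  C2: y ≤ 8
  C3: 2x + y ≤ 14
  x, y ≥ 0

(0, 0), (7, 0), (3, 8), (0, 8)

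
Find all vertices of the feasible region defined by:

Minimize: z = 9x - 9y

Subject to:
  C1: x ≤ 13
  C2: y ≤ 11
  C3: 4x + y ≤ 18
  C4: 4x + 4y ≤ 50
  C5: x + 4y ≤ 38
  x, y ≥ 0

(0, 0), (4.5, 0), (2.267, 8.933), (0, 9.5)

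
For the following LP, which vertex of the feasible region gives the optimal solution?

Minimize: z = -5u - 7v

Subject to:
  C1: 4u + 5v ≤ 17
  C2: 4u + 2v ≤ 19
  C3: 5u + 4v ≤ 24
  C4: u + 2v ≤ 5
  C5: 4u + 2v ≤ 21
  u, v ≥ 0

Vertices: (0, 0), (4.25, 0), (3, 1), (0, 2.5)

Evaluate the objective at each vertex of the feasible region:
  z(0, 0) = 0
  z(4.25, 0) = -21.25
  z(3, 1) = -22  ←
  z(0, 2.5) = -17.5
The minimum is at u = 3, v = 1.

(3, 1)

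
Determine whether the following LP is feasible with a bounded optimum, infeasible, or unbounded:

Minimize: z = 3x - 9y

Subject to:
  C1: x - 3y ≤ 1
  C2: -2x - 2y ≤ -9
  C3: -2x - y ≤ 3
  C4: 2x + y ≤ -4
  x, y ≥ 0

Infeasible (no feasible solution exists)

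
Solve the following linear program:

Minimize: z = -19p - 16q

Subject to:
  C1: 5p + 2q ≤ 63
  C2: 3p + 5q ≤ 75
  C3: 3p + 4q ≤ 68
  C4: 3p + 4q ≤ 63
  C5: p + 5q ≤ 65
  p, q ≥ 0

Evaluate the objective at each vertex of the feasible region:
  z(0, 0) = 0
  z(12.6, 0) = -239.4
  z(9, 9) = -315  ←
  z(5, 12) = -287
  z(0, 13) = -208
The minimum is at p = 9, q = 9.

p = 9, q = 9, z = -315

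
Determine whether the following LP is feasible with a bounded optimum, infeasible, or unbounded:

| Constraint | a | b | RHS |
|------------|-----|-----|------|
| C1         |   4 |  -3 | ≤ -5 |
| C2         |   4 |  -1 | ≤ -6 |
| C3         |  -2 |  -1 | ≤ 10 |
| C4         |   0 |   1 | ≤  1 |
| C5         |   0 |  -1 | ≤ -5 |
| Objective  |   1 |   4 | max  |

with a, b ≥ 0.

Infeasible (no feasible solution exists)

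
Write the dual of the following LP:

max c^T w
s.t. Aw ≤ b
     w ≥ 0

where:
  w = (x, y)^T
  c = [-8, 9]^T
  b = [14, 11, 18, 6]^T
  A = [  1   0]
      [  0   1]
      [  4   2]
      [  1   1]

Primal max cᵀx s.t. Ax ≤ b, x ≥ 0  →  Dual min bᵀy s.t. Aᵀy ≥ c, y ≥ 0.

Minimize: z = 14y1 + 11y2 + 18y3 + 6y4

Subject to:
  y1 + 4y3 + y4 ≥ -8
  y2 + 2y3 + y4 ≥ 9
  y1, y2, y3, y4 ≥ 0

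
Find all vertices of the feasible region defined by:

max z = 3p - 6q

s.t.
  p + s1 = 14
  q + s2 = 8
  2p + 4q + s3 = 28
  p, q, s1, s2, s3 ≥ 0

(0, 0), (14, 0), (0, 7)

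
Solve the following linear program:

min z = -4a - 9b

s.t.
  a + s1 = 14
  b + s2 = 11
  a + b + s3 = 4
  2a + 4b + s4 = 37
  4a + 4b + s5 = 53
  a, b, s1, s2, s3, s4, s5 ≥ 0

Evaluate the objective at each vertex of the feasible region:
  z(0, 0) = 0
  z(4, 0) = -16
  z(0, 4) = -36  ←
The minimum is at a = 0, b = 4.

a = 0, b = 4, z = -36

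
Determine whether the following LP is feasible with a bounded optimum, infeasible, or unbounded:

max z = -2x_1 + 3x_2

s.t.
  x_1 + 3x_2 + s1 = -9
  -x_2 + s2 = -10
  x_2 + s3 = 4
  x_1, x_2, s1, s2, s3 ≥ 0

Infeasible (no feasible solution exists)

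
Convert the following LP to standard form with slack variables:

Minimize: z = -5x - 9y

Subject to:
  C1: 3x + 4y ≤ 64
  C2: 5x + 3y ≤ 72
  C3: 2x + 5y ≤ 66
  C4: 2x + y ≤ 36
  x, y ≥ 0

min z = -5x - 9y

s.t.
  3x + 4y + s1 = 64
  5x + 3y + s2 = 72
  2x + 5y + s3 = 66
  2x + y + s4 = 36
  x, y, s1, s2, s3, s4 ≥ 0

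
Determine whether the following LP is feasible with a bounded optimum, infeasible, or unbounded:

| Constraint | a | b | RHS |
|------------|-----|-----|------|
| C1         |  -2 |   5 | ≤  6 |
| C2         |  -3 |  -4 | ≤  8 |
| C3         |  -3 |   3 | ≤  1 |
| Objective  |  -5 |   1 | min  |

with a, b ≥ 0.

Unbounded (objective can decrease without bound)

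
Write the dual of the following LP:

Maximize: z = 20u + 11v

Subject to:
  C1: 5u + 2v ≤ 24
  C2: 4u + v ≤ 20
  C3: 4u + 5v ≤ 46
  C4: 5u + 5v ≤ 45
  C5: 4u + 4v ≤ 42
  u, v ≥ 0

Primal max cᵀx s.t. Ax ≤ b, x ≥ 0  →  Dual min bᵀy s.t. Aᵀy ≥ c, y ≥ 0.

Minimize: z = 24y1 + 20y2 + 46y3 + 45y4 + 42y5

Subject to:
  5y1 + 4y2 + 4y3 + 5y4 + 4y5 ≥ 20
  2y1 + y2 + 5y3 + 5y4 + 4y5 ≥ 11
  y1, y2, y3, y4, y5 ≥ 0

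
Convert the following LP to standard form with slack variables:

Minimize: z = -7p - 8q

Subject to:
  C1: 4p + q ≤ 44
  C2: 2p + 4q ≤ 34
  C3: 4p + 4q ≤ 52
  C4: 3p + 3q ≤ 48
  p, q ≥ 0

min z = -7p - 8q

s.t.
  4p + q + s1 = 44
  2p + 4q + s2 = 34
  4p + 4q + s3 = 52
  3p + 3q + s4 = 48
  p, q, s1, s2, s3, s4 ≥ 0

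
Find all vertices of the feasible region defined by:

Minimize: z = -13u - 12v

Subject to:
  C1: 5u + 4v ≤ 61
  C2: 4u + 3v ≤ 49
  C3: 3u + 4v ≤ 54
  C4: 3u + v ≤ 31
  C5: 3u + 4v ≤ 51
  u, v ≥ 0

(0, 0), (10.33, 0), (9, 4), (5, 9), (0, 12.75)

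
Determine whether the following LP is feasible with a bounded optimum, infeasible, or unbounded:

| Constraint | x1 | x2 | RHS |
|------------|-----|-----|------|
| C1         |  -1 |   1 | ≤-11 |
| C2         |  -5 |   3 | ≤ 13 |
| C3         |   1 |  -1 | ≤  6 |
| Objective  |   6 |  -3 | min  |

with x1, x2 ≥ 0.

Infeasible (no feasible solution exists)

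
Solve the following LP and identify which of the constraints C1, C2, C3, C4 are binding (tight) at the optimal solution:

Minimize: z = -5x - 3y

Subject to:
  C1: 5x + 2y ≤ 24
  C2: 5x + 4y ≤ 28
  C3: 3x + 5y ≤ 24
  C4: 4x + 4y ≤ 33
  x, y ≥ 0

At x = 4, y = 2, compute slack b - a·x for each constraint:
  C1: 24 − 24 = 0  (binding)
  C2: 28 − 28 = 0  (binding)
  C3: 24 − 22 = 2  (slack)
  C4: 33 − 24 = 9  (slack)

Optimal: x = 4, y = 2
Binding: C1, C2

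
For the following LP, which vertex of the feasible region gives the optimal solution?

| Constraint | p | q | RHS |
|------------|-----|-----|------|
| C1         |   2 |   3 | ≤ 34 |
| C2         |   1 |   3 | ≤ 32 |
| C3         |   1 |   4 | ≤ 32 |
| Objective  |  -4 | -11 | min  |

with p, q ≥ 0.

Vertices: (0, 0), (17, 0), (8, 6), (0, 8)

Evaluate the objective at each vertex of the feasible region:
  z(0, 0) = 0
  z(17, 0) = -68
  z(8, 6) = -98  ←
  z(0, 8) = -88
The minimum is at p = 8, q = 6.

(8, 6)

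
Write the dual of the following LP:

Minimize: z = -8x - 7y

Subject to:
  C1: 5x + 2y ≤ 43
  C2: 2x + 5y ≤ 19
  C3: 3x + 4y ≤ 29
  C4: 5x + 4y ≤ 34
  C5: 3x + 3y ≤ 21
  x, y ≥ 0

Primal min cᵀx s.t. Ax ≤ b, x ≥ 0  →  Dual max −bᵀy s.t. Aᵀy ≥ −c, y ≥ 0.

Maximize: z = -43y1 - 19y2 - 29y3 - 34y4 - 21y5

Subject to:
  5y1 + 2y2 + 3y3 + 5y4 + 3y5 ≥ 8
  2y1 + 5y2 + 4y3 + 4y4 + 3y5 ≥ 7
  y1, y2, y3, y4, y5 ≥ 0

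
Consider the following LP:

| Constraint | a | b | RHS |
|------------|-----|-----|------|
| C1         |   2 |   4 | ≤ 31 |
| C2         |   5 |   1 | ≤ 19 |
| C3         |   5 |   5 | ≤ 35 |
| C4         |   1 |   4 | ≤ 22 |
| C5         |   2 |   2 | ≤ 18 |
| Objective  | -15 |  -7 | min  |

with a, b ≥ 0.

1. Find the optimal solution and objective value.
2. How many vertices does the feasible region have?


1. a = 3, b = 4, z = -73
2. 5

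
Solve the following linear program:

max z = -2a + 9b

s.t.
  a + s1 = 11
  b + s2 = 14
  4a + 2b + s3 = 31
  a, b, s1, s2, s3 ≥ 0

Evaluate the objective at each vertex of the feasible region:
  z(0, 0) = 0
  z(7.75, 0) = -15.5
  z(0.75, 14) = 124.5
  z(0, 14) = 126  ←
The maximum is at a = 0, b = 14.

a = 0, b = 14, z = 126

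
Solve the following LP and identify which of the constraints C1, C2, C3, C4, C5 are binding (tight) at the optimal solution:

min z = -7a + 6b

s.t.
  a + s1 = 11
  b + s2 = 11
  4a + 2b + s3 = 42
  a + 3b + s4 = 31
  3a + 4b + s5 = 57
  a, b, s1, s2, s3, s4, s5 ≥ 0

At a = 10.5, b = 0, compute slack b - a·x for each constraint:
  C1: 11 − 10.5 = 0.5  (slack)
  C2: 11 − 0 = 11  (slack)
  C3: 42 − 42 = 0  (binding)
  C4: 31 − 10.5 = 20.5  (slack)
  C5: 57 − 31.5 = 25.5  (slack)

Optimal: a = 10.5, b = 0
Binding: C3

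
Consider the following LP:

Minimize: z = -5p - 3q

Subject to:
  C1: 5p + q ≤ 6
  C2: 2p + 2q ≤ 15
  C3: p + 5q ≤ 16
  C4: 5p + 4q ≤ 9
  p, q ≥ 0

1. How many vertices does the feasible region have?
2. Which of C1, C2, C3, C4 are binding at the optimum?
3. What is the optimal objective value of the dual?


1. 4
2. C1, C4
3. -8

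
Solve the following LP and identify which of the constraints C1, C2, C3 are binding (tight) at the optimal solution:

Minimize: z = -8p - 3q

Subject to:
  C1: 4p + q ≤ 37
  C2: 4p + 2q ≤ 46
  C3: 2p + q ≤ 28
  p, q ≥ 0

At p = 7, q = 9, compute slack b - a·x for each constraint:
  C1: 37 − 37 = 0  (binding)
  C2: 46 − 46 = 0  (binding)
  C3: 28 − 23 = 5  (slack)

Optimal: p = 7, q = 9
Binding: C1, C2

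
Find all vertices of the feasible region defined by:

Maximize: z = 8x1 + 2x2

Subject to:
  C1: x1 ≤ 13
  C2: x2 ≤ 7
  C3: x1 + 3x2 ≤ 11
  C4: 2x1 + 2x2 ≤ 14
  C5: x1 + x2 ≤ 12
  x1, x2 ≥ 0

(0, 0), (7, 0), (5, 2), (0, 3.667)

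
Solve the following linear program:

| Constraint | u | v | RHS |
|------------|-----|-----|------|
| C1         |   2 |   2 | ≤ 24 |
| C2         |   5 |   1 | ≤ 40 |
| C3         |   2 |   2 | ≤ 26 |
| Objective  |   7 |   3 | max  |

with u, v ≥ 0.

Evaluate the objective at each vertex of the feasible region:
  z(0, 0) = 0
  z(8, 0) = 56
  z(7, 5) = 64  ←
  z(0, 12) = 36
The maximum is at u = 7, v = 5.

u = 7, v = 5, z = 64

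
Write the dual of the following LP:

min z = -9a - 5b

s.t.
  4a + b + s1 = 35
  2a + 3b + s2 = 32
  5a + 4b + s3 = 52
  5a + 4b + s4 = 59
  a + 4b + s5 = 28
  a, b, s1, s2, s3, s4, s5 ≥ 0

Primal min cᵀx s.t. Ax ≤ b, x ≥ 0  →  Dual max −bᵀy s.t. Aᵀy ≥ −c, y ≥ 0.

Maximize: z = -35y1 - 32y2 - 52y3 - 59y4 - 28y5

Subject to:
  4y1 + 2y2 + 5y3 + 5y4 + y5 ≥ 9
  y1 + 3y2 + 4y3 + 4y4 + 4y5 ≥ 5
  y1, y2, y3, y4, y5 ≥ 0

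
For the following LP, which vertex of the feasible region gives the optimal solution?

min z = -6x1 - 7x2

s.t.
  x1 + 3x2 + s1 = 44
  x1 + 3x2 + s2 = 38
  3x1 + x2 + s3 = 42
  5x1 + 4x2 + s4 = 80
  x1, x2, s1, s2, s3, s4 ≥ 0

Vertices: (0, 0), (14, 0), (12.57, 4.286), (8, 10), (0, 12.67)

Evaluate the objective at each vertex of the feasible region:
  z(0, 0) = 0
  z(14, 0) = -84
  z(12.57, 4.286) = -105.4
  z(8, 10) = -118  ←
  z(0, 12.67) = -88.67
The minimum is at x1 = 8, x2 = 10.

(8, 10)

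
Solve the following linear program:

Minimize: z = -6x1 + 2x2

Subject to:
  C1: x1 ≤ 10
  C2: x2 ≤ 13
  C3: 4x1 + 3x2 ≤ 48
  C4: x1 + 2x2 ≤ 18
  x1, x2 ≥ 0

Evaluate the objective at each vertex of the feasible region:
  z(0, 0) = 0
  z(10, 0) = -60  ←
  z(10, 2.667) = -54.67
  z(8.4, 4.8) = -40.8
  z(0, 9) = 18
The minimum is at x1 = 10, x2 = 0.

x1 = 10, x2 = 0, z = -60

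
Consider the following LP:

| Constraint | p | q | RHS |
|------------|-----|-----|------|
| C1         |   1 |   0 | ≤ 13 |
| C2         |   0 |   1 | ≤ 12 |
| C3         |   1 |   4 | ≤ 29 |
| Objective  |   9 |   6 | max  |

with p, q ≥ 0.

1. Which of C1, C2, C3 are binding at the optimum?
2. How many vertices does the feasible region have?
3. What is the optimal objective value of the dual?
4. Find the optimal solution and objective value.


1. C1, C3
2. 4
3. 141
4. p = 13, q = 4, z = 141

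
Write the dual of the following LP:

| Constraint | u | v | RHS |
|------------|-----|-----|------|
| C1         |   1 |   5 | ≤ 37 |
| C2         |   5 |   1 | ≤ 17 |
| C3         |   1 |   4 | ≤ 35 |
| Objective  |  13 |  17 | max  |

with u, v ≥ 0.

Primal max cᵀx s.t. Ax ≤ b, x ≥ 0  →  Dual min bᵀy s.t. Aᵀy ≥ c, y ≥ 0.

Minimize: z = 37y1 + 17y2 + 35y3

Subject to:
  y1 + 5y2 + y3 ≥ 13
  5y1 + y2 + 4y3 ≥ 17
  y1, y2, y3 ≥ 0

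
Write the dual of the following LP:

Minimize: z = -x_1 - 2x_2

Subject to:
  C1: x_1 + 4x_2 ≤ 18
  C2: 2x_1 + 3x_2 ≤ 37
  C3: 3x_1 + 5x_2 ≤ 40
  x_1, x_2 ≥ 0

Primal min cᵀx s.t. Ax ≤ b, x ≥ 0  →  Dual max −bᵀy s.t. Aᵀy ≥ −c, y ≥ 0.

Maximize: z = -18y1 - 37y2 - 40y3

Subject to:
  y1 + 2y2 + 3y3 ≥ 1
  4y1 + 3y2 + 5y3 ≥ 2
  y1, y2, y3 ≥ 0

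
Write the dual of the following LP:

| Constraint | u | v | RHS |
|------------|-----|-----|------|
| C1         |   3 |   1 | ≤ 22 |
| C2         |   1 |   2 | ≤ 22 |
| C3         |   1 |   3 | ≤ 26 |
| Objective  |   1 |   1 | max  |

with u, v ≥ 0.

Primal max cᵀx s.t. Ax ≤ b, x ≥ 0  →  Dual min bᵀy s.t. Aᵀy ≥ c, y ≥ 0.

Minimize: z = 22y1 + 22y2 + 26y3

Subject to:
  3y1 + y2 + y3 ≥ 1
  y1 + 2y2 + 3y3 ≥ 1
  y1, y2, y3 ≥ 0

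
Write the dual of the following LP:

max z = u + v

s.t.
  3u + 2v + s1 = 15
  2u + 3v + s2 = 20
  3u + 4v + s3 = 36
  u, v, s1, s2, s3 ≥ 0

Primal max cᵀx s.t. Ax ≤ b, x ≥ 0  →  Dual min bᵀy s.t. Aᵀy ≥ c, y ≥ 0.

Minimize: z = 15y1 + 20y2 + 36y3

Subject to:
  3y1 + 2y2 + 3y3 ≥ 1
  2y1 + 3y2 + 4y3 ≥ 1
  y1, y2, y3 ≥ 0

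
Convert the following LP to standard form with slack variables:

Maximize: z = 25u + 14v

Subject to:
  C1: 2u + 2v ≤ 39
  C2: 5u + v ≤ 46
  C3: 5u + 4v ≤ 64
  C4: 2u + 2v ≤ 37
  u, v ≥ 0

max z = 25u + 14v

s.t.
  2u + 2v + s1 = 39
  5u + v + s2 = 46
  5u + 4v + s3 = 64
  2u + 2v + s4 = 37
  u, v, s1, s2, s3, s4 ≥ 0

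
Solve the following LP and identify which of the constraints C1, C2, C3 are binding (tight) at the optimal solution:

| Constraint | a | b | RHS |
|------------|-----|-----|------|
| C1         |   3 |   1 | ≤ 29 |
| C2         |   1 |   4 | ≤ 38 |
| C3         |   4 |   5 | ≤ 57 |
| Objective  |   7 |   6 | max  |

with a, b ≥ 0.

At a = 8, b = 5, compute slack b - a·x for each constraint:
  C1: 29 − 29 = 0  (binding)
  C2: 38 − 28 = 10  (slack)
  C3: 57 − 57 = 0  (binding)

Optimal: a = 8, b = 5
Binding: C1, C3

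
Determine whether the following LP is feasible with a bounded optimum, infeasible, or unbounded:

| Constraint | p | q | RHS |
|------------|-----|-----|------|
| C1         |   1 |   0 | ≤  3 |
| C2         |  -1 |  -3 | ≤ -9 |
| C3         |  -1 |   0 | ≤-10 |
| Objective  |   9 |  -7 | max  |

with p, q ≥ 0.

Infeasible (no feasible solution exists)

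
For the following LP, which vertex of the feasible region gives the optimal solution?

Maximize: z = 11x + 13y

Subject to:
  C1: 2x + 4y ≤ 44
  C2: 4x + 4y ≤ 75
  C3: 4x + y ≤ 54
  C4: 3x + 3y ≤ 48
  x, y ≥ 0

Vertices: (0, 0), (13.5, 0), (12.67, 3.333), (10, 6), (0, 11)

Evaluate the objective at each vertex of the feasible region:
  z(0, 0) = 0
  z(13.5, 0) = 148.5
  z(12.67, 3.333) = 182.7
  z(10, 6) = 188  ←
  z(0, 11) = 143
The maximum is at x = 10, y = 6.

(10, 6)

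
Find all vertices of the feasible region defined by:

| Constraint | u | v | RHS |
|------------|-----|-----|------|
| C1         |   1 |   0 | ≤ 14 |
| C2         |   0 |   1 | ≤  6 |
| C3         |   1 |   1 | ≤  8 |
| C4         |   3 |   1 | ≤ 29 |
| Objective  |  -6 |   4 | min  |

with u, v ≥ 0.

(0, 0), (8, 0), (2, 6), (0, 6)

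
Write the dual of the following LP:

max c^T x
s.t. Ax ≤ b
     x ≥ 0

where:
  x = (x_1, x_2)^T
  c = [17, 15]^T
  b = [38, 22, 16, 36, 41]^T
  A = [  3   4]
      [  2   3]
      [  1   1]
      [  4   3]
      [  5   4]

Primal max cᵀx s.t. Ax ≤ b, x ≥ 0  →  Dual min bᵀy s.t. Aᵀy ≥ c, y ≥ 0.

Minimize: z = 38y1 + 22y2 + 16y3 + 36y4 + 41y5

Subject to:
  3y1 + 2y2 + y3 + 4y4 + 5y5 ≥ 17
  4y1 + 3y2 + y3 + 3y4 + 4y5 ≥ 15
  y1, y2, y3, y4, y5 ≥ 0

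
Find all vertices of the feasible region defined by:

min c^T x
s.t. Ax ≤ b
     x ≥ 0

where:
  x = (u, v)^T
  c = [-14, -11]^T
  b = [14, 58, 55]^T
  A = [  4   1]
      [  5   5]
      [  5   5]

(0, 0), (3.5, 0), (1, 10), (0, 11)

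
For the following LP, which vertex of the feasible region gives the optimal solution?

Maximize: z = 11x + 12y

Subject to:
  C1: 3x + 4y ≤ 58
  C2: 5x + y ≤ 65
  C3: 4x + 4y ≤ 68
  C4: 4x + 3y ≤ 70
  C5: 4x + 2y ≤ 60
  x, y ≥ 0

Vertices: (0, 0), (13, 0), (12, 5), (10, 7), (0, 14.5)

Evaluate the objective at each vertex of the feasible region:
  z(0, 0) = 0
  z(13, 0) = 143
  z(12, 5) = 192
  z(10, 7) = 194  ←
  z(0, 14.5) = 174
The maximum is at x = 10, y = 7.

(10, 7)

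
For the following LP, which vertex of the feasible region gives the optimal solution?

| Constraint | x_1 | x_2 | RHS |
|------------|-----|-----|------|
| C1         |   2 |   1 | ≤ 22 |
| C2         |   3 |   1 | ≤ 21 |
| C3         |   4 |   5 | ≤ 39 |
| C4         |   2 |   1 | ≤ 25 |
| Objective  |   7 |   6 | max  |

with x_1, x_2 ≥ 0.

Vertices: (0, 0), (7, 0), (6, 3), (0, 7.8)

Evaluate the objective at each vertex of the feasible region:
  z(0, 0) = 0
  z(7, 0) = 49
  z(6, 3) = 60  ←
  z(0, 7.8) = 46.8
The maximum is at x_1 = 6, x_2 = 3.

(6, 3)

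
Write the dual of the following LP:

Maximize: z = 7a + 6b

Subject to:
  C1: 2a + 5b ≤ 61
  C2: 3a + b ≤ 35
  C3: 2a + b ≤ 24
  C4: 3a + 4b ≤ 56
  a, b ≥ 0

Primal max cᵀx s.t. Ax ≤ b, x ≥ 0  →  Dual min bᵀy s.t. Aᵀy ≥ c, y ≥ 0.

Minimize: z = 61y1 + 35y2 + 24y3 + 56y4

Subject to:
  2y1 + 3y2 + 2y3 + 3y4 ≥ 7
  5y1 + y2 + y3 + 4y4 ≥ 6
  y1, y2, y3, y4 ≥ 0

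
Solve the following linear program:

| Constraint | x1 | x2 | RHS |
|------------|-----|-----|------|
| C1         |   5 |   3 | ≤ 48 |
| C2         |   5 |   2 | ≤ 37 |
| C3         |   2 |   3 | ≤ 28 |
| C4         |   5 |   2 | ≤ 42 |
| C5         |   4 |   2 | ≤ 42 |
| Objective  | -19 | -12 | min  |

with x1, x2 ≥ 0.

Evaluate the objective at each vertex of the feasible region:
  z(0, 0) = 0
  z(7.4, 0) = -140.6
  z(5, 6) = -167  ←
  z(0, 9.333) = -112
The minimum is at x1 = 5, x2 = 6.

x1 = 5, x2 = 6, z = -167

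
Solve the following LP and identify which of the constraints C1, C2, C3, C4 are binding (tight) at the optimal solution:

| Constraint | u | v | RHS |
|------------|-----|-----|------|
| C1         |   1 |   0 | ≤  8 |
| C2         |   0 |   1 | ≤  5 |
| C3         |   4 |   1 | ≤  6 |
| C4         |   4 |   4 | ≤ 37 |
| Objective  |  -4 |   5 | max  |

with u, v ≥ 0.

At u = 0, v = 5, compute slack b - a·x for each constraint:
  C1: 8 − 0 = 8  (slack)
  C2: 5 − 5 = 0  (binding)
  C3: 6 − 5 = 1  (slack)
  C4: 37 − 20 = 17  (slack)

Optimal: u = 0, v = 5
Binding: C2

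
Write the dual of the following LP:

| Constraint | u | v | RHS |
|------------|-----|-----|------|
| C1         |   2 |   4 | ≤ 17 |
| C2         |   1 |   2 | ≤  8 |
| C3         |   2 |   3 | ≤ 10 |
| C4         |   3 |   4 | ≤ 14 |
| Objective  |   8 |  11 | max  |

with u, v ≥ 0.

Primal max cᵀx s.t. Ax ≤ b, x ≥ 0  →  Dual min bᵀy s.t. Aᵀy ≥ c, y ≥ 0.

Minimize: z = 17y1 + 8y2 + 10y3 + 14y4

Subject to:
  2y1 + y2 + 2y3 + 3y4 ≥ 8
  4y1 + 2y2 + 3y3 + 4y4 ≥ 11
  y1, y2, y3, y4 ≥ 0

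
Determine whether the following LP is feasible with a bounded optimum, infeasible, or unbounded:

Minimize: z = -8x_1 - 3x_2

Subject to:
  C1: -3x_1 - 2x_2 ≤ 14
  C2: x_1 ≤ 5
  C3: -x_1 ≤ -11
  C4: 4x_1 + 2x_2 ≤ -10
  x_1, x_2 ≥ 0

Infeasible (no feasible solution exists)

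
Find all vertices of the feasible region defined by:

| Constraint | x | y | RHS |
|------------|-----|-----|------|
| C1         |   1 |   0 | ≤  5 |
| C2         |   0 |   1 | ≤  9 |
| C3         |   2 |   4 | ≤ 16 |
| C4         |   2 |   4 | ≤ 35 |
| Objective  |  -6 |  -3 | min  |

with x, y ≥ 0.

(0, 0), (5, 0), (5, 1.5), (0, 4)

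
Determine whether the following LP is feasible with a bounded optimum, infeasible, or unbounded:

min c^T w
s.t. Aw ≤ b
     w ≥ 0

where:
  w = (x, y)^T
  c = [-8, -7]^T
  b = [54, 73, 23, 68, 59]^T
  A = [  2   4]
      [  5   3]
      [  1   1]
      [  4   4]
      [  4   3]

Feasible with a bounded optimal solution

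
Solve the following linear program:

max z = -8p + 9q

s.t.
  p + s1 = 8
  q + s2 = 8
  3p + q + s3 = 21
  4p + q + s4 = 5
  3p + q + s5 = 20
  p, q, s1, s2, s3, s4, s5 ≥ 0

Evaluate the objective at each vertex of the feasible region:
  z(0, 0) = 0
  z(1.25, 0) = -10
  z(0, 5) = 45  ←
The maximum is at p = 0, q = 5.

p = 0, q = 5, z = 45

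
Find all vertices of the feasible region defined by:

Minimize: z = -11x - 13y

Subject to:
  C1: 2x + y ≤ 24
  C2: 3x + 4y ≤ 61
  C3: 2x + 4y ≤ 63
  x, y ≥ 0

(0, 0), (12, 0), (7, 10), (0, 15.25)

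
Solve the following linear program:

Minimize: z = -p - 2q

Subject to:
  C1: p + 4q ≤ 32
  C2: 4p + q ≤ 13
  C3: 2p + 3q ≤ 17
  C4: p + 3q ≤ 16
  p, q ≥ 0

Evaluate the objective at each vertex of the feasible region:
  z(0, 0) = 0
  z(3.25, 0) = -3.25
  z(2.2, 4.2) = -10.6
  z(1, 5) = -11  ←
  z(0, 5.333) = -10.67
The minimum is at p = 1, q = 5.

p = 1, q = 5, z = -11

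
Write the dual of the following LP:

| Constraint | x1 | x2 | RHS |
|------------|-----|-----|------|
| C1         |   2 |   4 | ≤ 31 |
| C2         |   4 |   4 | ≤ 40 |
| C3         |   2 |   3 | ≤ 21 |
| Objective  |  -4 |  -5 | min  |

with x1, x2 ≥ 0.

Primal min cᵀx s.t. Ax ≤ b, x ≥ 0  →  Dual max −bᵀy s.t. Aᵀy ≥ −c, y ≥ 0.

Maximize: z = -31y1 - 40y2 - 21y3

Subject to:
  2y1 + 4y2 + 2y3 ≥ 4
  4y1 + 4y2 + 3y3 ≥ 5
  y1, y2, y3 ≥ 0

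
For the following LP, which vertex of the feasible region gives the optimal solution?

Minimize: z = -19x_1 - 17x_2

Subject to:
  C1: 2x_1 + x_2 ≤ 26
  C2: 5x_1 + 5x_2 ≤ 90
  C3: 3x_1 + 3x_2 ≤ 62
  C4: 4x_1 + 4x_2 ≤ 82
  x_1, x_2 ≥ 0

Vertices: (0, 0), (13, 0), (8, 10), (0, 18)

Evaluate the objective at each vertex of the feasible region:
  z(0, 0) = 0
  z(13, 0) = -247
  z(8, 10) = -322  ←
  z(0, 18) = -306
The minimum is at x_1 = 8, x_2 = 10.

(8, 10)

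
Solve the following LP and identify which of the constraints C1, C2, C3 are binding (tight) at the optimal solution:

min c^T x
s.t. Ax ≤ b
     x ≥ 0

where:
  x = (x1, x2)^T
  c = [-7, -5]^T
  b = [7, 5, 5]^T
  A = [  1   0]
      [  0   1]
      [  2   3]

At x1 = 2.5, x2 = 0, compute slack b - a·x for each constraint:
  C1: 7 − 2.5 = 4.5  (slack)
  C2: 5 − 0 = 5  (slack)
  C3: 5 − 5 = 0  (binding)

Optimal: x1 = 2.5, x2 = 0
Binding: C3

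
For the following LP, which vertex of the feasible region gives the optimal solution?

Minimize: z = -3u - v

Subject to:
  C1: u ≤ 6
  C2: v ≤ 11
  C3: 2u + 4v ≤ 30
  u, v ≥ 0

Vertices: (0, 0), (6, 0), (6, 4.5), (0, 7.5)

Evaluate the objective at each vertex of the feasible region:
  z(0, 0) = 0
  z(6, 0) = -18
  z(6, 4.5) = -22.5  ←
  z(0, 7.5) = -7.5
The minimum is at u = 6, v = 4.5.

(6, 4.5)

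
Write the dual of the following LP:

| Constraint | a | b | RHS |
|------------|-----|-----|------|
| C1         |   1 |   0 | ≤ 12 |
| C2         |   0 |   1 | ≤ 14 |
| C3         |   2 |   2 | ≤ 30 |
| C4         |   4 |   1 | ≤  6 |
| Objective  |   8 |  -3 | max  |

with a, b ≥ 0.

Primal max cᵀx s.t. Ax ≤ b, x ≥ 0  →  Dual min bᵀy s.t. Aᵀy ≥ c, y ≥ 0.

Minimize: z = 12y1 + 14y2 + 30y3 + 6y4

Subject to:
  y1 + 2y3 + 4y4 ≥ 8
  y2 + 2y3 + y4 ≥ -3
  y1, y2, y3, y4 ≥ 0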